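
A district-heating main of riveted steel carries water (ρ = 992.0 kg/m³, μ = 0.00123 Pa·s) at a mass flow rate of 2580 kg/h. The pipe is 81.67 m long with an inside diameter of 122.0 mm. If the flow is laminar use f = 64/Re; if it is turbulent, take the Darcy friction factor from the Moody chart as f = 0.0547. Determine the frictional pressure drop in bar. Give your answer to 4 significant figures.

ṁ = 2580 kg/h = 2580/3600 = 0.7167 kg/s.
A = πD²/4 = π(0.122)²/4 = 0.01169 m²; mean velocity V = ṁ/(ρA) = 0.7167/(992 · 0.01169) = 0.0618 m/s.
Reynolds number Re = ρVD/μ = 992 · 0.0618 · 0.122 / 0.00123 = 6081.
Re > 4000 → turbulent; use the Moody-chart value f = 0.0547.
Darcy-Weisbach: ΔP = f(L/D)(ρV²/2) = 0.0547·(81.67/0.122)·(992·0.0618²/2) = 0.0547·669.4·1.894 = 69.37 Pa.
ΔP = 69.37 Pa = 6.937×10^-4 bar.

ΔP ≈ 6.937×10^-4 bar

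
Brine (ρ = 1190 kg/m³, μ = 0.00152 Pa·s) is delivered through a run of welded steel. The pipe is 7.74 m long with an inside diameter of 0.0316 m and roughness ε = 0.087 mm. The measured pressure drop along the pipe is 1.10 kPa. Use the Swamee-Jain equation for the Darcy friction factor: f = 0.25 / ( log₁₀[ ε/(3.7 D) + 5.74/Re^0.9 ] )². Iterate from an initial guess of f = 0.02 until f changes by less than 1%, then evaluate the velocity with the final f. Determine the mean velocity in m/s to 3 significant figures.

V ≈ 0.469 m/s

Rearranging Darcy-Weisbach: V = √(2·ΔP·D/(f·L·ρ)). With ε/D = 8.7e-05/0.0316 = 0.00275, iterate starting from f = 0.02:
  f = 0.02 → V = √(2·1100·0.0316/(0.02·7.74·1190)) = 0.6143 m/s; Re = ρVD/μ = 1.52e+04; f → 0.03279
  f = 0.03279 → V = 0.4798 m/s; Re = 1.187e+04; f → 0.03421
  f = 0.03421 → V = 0.4697 m/s; Re = 1.162e+04; f → 0.03434
Converged (Δf/f < 1%). With the final f = 0.03434: V = √(2·1100·0.0316/(0.03434·7.74·1190)) = 0.4688 m/s.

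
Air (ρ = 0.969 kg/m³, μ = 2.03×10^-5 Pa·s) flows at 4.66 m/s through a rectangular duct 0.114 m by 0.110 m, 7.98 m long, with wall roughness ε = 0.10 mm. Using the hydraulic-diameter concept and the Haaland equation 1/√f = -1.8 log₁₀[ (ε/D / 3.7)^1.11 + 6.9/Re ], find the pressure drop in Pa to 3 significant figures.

ΔP ≈ 19.7 Pa

Hydraulic diameter D_h = 4A/P = 4·(0.114·0.11)/(2·(0.114+0.11)) = 0.05016/0.448 = 0.112 m.
Re = ρVD_h/μ = 0.969·4.66·0.112/2.03e-05 = 2.491e+04.
ε/D_h = 0.0001/0.112 = 0.000893; Haaland gives 1/√f = -1.8 log₁₀[9.66e-05+0.000277] = 6.17, so f = 0.02627.
ΔP = f(L/D_h)(ρV²/2) = 0.02627·7.98/0.112·10.52 = 19.7 Pa.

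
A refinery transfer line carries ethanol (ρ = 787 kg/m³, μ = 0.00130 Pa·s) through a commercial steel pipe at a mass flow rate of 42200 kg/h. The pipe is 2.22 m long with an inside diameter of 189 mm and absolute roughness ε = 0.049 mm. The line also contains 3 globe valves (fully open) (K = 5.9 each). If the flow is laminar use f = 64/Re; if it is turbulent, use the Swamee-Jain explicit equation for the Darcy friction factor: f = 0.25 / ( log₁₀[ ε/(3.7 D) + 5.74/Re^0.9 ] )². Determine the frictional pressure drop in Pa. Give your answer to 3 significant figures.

ṁ = 42200 kg/h = 42200/3600 = 11.72 kg/s.
A = πD²/4 = π(0.189)²/4 = 0.02806 m²; mean velocity V = ṁ/(ρA) = 11.72/(787 · 0.02806) = 0.5309 m/s.
Reynolds number Re = ρVD/μ = 787 · 0.5309 · 0.189 / 0.0013 = 6.075e+04.
Re > 4000 → turbulent. Relative roughness ε/D = 4.9e-05/0.189 = 0.000259. Swamee-Jain: f = 0.25/(log₁₀[0.000259/3.7 + 5.74/6.075e+04^0.9])² = 0.25/(log₁₀[7.01e-05 + 0.000284])² = 0.25/(-3.451)² = 0.021.
Total minor-loss coefficient ΣK = 3·5.9 = 17.7.
ΔP = [f·L/D + ΣK]·(ρV²/2) = [0.021·2.22/0.189 + 17.7]·(787·0.5309²/2) = [0.2466 + 17.7]·110.9 = 1991 Pa.

ΔP ≈ 1990 Pa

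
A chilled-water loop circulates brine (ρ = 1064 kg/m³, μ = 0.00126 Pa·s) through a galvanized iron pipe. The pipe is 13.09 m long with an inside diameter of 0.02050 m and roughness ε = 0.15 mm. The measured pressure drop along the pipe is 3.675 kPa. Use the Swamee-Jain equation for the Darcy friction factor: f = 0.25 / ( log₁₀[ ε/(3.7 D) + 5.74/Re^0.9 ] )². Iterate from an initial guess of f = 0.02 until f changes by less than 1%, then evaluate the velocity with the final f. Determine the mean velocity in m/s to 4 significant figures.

Rearranging Darcy-Weisbach: V = √(2·ΔP·D/(f·L·ρ)). With ε/D = 0.00015/0.0205 = 0.00732, iterate starting from f = 0.02:
  f = 0.02 → V = √(2·3675·0.0205/(0.02·13.09·1064)) = 0.7355 m/s; Re = ρVD/μ = 1.273e+04; f → 0.03989
  f = 0.03989 → V = 0.5208 m/s; Re = 9015; f → 0.0417
  f = 0.0417 → V = 0.5093 m/s; Re = 8817; f → 0.04183
Converged (Δf/f < 1%). With the final f = 0.04183: V = √(2·3675·0.0205/(0.04183·13.09·1064)) = 0.5085 m/s.

V ≈ 0.5085 m/s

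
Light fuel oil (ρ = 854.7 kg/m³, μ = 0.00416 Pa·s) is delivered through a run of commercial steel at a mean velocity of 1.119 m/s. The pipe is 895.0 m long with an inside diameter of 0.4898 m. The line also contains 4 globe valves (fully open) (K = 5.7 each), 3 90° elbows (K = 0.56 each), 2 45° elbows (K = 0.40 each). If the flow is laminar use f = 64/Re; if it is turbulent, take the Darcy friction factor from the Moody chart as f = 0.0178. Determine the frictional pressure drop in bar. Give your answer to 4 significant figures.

ΔP ≈ 0.3093 bar

Reynolds number Re = ρVD/μ = 854.7 · 1.119 · 0.4898 / 0.00416 = 1.126e+05.
Re > 4000 → turbulent; use the Moody-chart value f = 0.0178.
Total minor-loss coefficient ΣK = 4·5.7 + 3·0.56 + 2·0.4 = 25.3.
ΔP = [f·L/D + ΣK]·(ρV²/2) = [0.0178·895/0.4898 + 25.3]·(854.7·1.119²/2) = [32.53 + 25.3]·535.1 = 3.093e+04 Pa.
ΔP = 3.093e+04 Pa = 0.3093 bar.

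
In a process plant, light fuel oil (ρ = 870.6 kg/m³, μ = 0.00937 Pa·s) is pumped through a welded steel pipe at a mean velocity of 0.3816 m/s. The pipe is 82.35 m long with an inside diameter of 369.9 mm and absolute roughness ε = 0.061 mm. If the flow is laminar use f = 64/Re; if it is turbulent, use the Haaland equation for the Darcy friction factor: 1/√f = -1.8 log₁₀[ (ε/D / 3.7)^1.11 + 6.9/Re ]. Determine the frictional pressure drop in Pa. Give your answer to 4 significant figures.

Reynolds number Re = ρVD/μ = 870.6 · 0.3816 · 0.3699 / 0.00937 = 1.312e+04.
Re > 4000 → turbulent. Relative roughness ε/D = 6.1e-05/0.3699 = 0.000165. Haaland: 1/√f = -1.8 log₁₀[(0.000165/3.7)^1.11 + 6.9/1.312e+04] = -1.8 log₁₀[1.48e-05 + 0.000526] = 5.88, so f = 0.02892.
Darcy-Weisbach: ΔP = f(L/D)(ρV²/2) = 0.02892·(82.35/0.3699)·(870.6·0.3816²/2) = 0.02892·222.6·63.39 = 408.1 Pa.

ΔP ≈ 408.1 Pa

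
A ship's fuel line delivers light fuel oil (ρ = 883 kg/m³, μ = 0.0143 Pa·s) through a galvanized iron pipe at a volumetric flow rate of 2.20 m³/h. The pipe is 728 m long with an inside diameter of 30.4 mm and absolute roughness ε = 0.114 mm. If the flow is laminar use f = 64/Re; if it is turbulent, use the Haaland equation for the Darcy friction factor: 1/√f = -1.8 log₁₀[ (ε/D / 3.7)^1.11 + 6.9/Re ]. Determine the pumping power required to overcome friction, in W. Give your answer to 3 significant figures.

P ≈ 185 W

Q = 2.20 m³/h = 2.20/3600 = 0.0006111 m³/s.
Cross-sectional area A = πD²/4 = π(0.0304)²/4 = 0.0007258 m²; mean velocity V = Q/A = 0.0006111/0.0007258 = 0.8419 m/s.
Reynolds number Re = ρVD/μ = 883 · 0.8419 · 0.0304 / 0.0143 = 1580.
Re < 2300 → laminar flow, so f = 64/Re = 64/1580 = 0.04049 (the turbulent correlation is not needed).
Darcy-Weisbach: ΔP = f(L/D)(ρV²/2) = 0.04049·(728/0.0304)·(883·0.8419²/2) = 0.04049·2.395e+04·313 = 3.035e+05 Pa.
Pumping power P = QΔP = 0.0006111·3.035e+05 = 185.5 W = 185 W.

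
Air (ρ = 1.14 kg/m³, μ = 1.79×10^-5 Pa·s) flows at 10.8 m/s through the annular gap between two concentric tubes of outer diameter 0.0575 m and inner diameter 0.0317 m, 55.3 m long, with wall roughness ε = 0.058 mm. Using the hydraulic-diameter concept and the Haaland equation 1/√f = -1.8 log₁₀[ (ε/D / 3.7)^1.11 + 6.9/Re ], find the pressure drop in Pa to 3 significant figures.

ΔP ≈ 4340 Pa

Hydraulic diameter D_h = 4A/P = D_o - D_i = 0.0575 - 0.0317 = 0.0258 m.
Re = ρVD_h/μ = 1.14·10.8·0.0258/1.79e-05 = 1.775e+04.
ε/D_h = 5.8e-05/0.0258 = 0.00225; Haaland gives 1/√f = -1.8 log₁₀[0.000269+0.000389] = 5.727, so f = 0.03049.
ΔP = f(L/D_h)(ρV²/2) = 0.03049·55.3/0.0258·66.48 = 4344 Pa.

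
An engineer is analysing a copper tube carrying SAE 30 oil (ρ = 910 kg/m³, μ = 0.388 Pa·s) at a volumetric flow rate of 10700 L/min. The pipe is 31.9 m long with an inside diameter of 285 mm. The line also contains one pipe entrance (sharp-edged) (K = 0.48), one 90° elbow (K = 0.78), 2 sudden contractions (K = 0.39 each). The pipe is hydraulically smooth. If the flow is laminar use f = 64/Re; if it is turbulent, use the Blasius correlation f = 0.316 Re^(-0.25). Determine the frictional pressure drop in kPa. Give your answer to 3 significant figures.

Q = 10700 L/min = 10700/60000 = 0.1783 m³/s.
Cross-sectional area A = πD²/4 = π(0.285)²/4 = 0.06379 m²; mean velocity V = Q/A = 0.1783/0.06379 = 2.795 m/s.
Reynolds number Re = ρVD/μ = 910 · 2.795 · 0.285 / 0.388 = 1869.
Re < 2300 → laminar flow, so f = 64/Re = 64/1869 = 0.03425 (the turbulent correlation is not needed).
Total minor-loss coefficient ΣK = 1·0.48 + 1·0.78 + 2·0.39 = 2.04.
ΔP = [f·L/D + ΣK]·(ρV²/2) = [0.03425·31.9/0.285 + 2.04]·(910·2.795²/2) = [3.834 + 2.04]·3556 = 2.088e+04 Pa.
ΔP = 2.088e+04 Pa = 20.9 kPa.

ΔP ≈ 20.9 kPa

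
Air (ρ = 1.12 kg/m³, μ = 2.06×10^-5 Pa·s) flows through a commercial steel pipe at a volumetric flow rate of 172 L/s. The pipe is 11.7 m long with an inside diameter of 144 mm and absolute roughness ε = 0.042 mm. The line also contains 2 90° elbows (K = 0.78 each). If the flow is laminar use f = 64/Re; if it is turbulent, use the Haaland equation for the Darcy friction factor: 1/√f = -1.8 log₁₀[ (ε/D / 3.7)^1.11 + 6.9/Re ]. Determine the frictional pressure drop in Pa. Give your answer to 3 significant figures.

ΔP ≈ 198 Pa

Q = 172 L/s = 172/1000 = 0.172 m³/s.
Cross-sectional area A = πD²/4 = π(0.144)²/4 = 0.01629 m²; mean velocity V = Q/A = 0.172/0.01629 = 10.56 m/s.
Reynolds number Re = ρVD/μ = 1.12 · 10.56 · 0.144 / 2.06e-05 = 8.269e+04.
Re > 4000 → turbulent. Relative roughness ε/D = 4.2e-05/0.144 = 0.000292. Haaland: 1/√f = -1.8 log₁₀[(0.000292/3.7)^1.11 + 6.9/8.269e+04] = -1.8 log₁₀[2.79e-05 + 8.34e-05] = 7.116, so f = 0.01975.
Total minor-loss coefficient ΣK = 2·0.78 = 1.56.
ΔP = [f·L/D + ΣK]·(ρV²/2) = [0.01975·11.7/0.144 + 1.56]·(1.12·10.56²/2) = [1.605 + 1.56]·62.46 = 197.7 Pa.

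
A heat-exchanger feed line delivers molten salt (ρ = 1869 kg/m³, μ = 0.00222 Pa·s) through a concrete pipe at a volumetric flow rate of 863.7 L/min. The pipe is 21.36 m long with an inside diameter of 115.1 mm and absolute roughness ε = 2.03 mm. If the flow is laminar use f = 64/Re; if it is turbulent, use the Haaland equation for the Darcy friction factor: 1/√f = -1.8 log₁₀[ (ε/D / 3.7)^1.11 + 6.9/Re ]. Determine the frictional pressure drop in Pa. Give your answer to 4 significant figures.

ΔP ≈ 15530 Pa

Q = 863.7 L/min = 863.7/60000 = 0.0144 m³/s.
Cross-sectional area A = πD²/4 = π(0.1151)²/4 = 0.0104 m²; mean velocity V = Q/A = 0.0144/0.0104 = 1.383 m/s.
Reynolds number Re = ρVD/μ = 1869 · 1.383 · 0.1151 / 0.00222 = 1.341e+05.
Re > 4000 → turbulent. Relative roughness ε/D = 0.00203/0.1151 = 0.0176. Haaland: 1/√f = -1.8 log₁₀[(0.0176/3.7)^1.11 + 6.9/1.341e+05] = -1.8 log₁₀[0.00265 + 5.15e-05] = 4.624, so f = 0.04677.
Darcy-Weisbach: ΔP = f(L/D)(ρV²/2) = 0.04677·(21.36/0.1151)·(1869·1.383²/2) = 0.04677·185.6·1789 = 1.553e+04 Pa.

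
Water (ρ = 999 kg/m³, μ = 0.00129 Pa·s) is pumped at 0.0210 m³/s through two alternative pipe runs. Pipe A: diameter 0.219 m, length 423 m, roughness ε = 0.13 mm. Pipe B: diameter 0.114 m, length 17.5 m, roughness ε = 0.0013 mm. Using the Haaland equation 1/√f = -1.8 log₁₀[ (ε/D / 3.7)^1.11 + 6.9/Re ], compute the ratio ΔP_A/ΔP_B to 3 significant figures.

Pipe A: V = Q/A = 0.021/0.03767 = 0.5575 m/s; Re = 9.455e+04; ε/D = 0.000594; Haaland → f = 0.02059; ΔP_A = f(L/D)(ρV²/2) = 6174 Pa.
Pipe B: V = Q/A = 0.021/0.01021 = 2.057 m/s; Re = 1.816e+05; ε/D = 1.14e-05; Haaland → f = 0.01586; ΔP_B = f(L/D)(ρV²/2) = 5147 Pa.
ΔP_A/ΔP_B = 6174/5147 = 1.20.

ΔP_A/ΔP_B ≈ 1.20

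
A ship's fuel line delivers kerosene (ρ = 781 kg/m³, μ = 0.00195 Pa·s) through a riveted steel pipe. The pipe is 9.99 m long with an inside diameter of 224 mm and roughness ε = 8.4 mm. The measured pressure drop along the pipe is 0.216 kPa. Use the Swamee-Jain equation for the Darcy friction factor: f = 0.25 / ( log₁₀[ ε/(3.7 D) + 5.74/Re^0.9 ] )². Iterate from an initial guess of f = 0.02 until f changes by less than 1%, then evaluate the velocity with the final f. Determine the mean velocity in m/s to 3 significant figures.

Rearranging Darcy-Weisbach: V = √(2·ΔP·D/(f·L·ρ)). With ε/D = 0.0084/0.224 = 0.0375, iterate starting from f = 0.02:
  f = 0.02 → V = √(2·216·0.224/(0.02·9.99·781)) = 0.7875 m/s; Re = ρVD/μ = 7.065e+04; f → 0.06353
  f = 0.06353 → V = 0.4418 m/s; Re = 3.964e+04; f → 0.06399
Converged (Δf/f < 1%). With the final f = 0.06399: V = √(2·216·0.224/(0.06399·9.99·781)) = 0.4403 m/s.

V ≈ 0.440 m/s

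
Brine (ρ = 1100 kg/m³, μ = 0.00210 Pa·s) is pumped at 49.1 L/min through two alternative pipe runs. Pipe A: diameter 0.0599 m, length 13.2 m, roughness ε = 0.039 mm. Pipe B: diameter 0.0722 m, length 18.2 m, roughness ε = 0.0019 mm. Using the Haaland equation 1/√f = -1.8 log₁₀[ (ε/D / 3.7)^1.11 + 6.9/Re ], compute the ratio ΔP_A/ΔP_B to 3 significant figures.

Pipe A: V = Q/A = 0.0008183/0.002818 = 0.2904 m/s; Re = 9111; ε/D = 0.000651; Haaland → f = 0.03246; ΔP_A = f(L/D)(ρV²/2) = 331.8 Pa.
Pipe B: V = Q/A = 0.0008183/0.004094 = 0.1999 m/s; Re = 7559; ε/D = 2.63e-05; Haaland → f = 0.03343; ΔP_B = f(L/D)(ρV²/2) = 185.1 Pa.
ΔP_A/ΔP_B = 331.8/185.1 = 1.79.

ΔP_A/ΔP_B ≈ 1.79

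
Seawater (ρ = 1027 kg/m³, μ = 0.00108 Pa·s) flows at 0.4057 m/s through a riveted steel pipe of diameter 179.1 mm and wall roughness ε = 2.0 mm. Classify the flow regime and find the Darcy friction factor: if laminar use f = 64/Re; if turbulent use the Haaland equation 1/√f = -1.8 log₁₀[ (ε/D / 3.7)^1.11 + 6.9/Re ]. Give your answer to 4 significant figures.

f ≈ 0.04019

Re = ρVD/μ = 1027·0.4057·0.1791/0.00108 = 6.91e+04.
Re > 4000 → turbulent. ε/D = 0.002/0.1791 = 0.0112; Haaland: 1/√f = -1.8 log₁₀[0.00159 + 9.99e-05] = 4.988, so f = 0.04019.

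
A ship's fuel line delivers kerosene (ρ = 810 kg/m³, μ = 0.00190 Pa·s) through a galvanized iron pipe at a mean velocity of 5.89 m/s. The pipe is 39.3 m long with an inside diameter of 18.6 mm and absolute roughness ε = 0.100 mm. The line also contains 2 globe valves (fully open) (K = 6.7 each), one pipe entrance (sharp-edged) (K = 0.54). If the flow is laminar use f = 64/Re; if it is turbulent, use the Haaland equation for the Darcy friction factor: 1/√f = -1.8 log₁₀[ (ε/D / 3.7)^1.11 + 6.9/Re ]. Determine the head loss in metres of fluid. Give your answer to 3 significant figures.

h_f ≈ 147 m

Reynolds number Re = ρVD/μ = 810 · 5.89 · 0.0186 / 0.0019 = 4.67e+04.
Re > 4000 → turbulent. Relative roughness ε/D = 0.0001/0.0186 = 0.00538. Haaland: 1/√f = -1.8 log₁₀[(0.00538/3.7)^1.11 + 6.9/4.67e+04] = -1.8 log₁₀[0.000708 + 0.000148] = 5.522, so f = 0.0328.
Total minor-loss coefficient ΣK = 2·6.7 + 1·0.54 = 13.9.
ΔP = [f·L/D + ΣK]·(ρV²/2) = [0.0328·39.3/0.0186 + 13.9]·(810·5.89²/2) = [69.3 + 13.9]·1.405e+04 = 1.17e+06 Pa.
Head loss h_f = ΔP/(ρg) = 1.17e+06/(810·9.81) = 147 m.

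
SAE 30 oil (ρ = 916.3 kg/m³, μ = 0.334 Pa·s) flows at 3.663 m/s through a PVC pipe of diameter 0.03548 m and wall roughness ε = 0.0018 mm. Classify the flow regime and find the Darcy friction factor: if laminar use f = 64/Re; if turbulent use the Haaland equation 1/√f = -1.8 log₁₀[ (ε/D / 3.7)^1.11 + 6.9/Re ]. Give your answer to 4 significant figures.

f ≈ 0.1795

Re = ρVD/μ = 916.3·3.663·0.03548/0.334 = 356.5.
Re < 2300 → laminar, so f = 64/Re = 0.1795 (roughness is irrelevant in laminar flow).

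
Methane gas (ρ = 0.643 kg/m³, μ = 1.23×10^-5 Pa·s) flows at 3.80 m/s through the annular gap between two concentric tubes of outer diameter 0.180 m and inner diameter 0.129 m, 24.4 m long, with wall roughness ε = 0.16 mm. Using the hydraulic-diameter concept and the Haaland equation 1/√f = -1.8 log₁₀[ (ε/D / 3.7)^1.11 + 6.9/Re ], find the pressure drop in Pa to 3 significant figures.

ΔP ≈ 77.7 Pa

Hydraulic diameter D_h = 4A/P = D_o - D_i = 0.18 - 0.129 = 0.051 m.
Re = ρVD_h/μ = 0.643·3.8·0.051/1.23e-05 = 1.013e+04.
ε/D_h = 0.00016/0.051 = 0.00314; Haaland gives 1/√f = -1.8 log₁₀[0.000389+0.000681] = 5.347, so f = 0.03498.
ΔP = f(L/D_h)(ρV²/2) = 0.03498·24.4/0.051·4.642 = 77.69 Pa.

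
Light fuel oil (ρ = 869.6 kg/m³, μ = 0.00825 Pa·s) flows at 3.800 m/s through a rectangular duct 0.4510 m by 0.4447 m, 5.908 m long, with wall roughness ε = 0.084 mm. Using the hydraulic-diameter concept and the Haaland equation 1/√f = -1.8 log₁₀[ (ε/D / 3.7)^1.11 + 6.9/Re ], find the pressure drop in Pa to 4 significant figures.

ΔP ≈ 1412 Pa

Hydraulic diameter D_h = 4A/P = 4·(0.451·0.4447)/(2·(0.451+0.4447)) = 0.8022/1.791 = 0.4478 m.
Re = ρVD_h/μ = 869.6·3.8·0.4478/0.00825 = 1.794e+05.
ε/D_h = 8.4e-05/0.4478 = 0.000188; Haaland gives 1/√f = -1.8 log₁₀[1.71e-05+3.85e-05] = 7.66, so f = 0.01704.
ΔP = f(L/D_h)(ρV²/2) = 0.01704·5.908/0.4478·6279 = 1412 Pa.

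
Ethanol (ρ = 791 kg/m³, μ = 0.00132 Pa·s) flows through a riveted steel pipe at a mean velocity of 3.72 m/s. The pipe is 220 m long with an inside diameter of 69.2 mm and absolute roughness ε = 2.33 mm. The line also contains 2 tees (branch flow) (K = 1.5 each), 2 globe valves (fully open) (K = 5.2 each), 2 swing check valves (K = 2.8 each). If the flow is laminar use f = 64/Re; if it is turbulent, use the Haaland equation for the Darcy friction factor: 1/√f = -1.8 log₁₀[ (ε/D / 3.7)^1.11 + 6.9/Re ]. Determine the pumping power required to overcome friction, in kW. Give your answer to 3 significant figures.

P ≈ 16.1 kW

Reynolds number Re = ρVD/μ = 791 · 3.72 · 0.0692 / 0.00132 = 1.543e+05.
Re > 4000 → turbulent. Relative roughness ε/D = 0.00233/0.0692 = 0.0337. Haaland: 1/√f = -1.8 log₁₀[(0.0337/3.7)^1.11 + 6.9/1.543e+05] = -1.8 log₁₀[0.00543 + 4.47e-05] = 4.071, so f = 0.06033.
Total minor-loss coefficient ΣK = 2·1.5 + 2·5.2 + 2·2.8 = 19.
ΔP = [f·L/D + ΣK]·(ρV²/2) = [0.06033·220/0.0692 + 19]·(791·3.72²/2) = [191.8 + 19]·5473 = 1.154e+06 Pa.
Q = V·A = 3.72·0.003761 = 0.01399 m³/s.
Pumping power P = QΔP = 0.01399·1.154e+06 = 16140 W = 16.1 kW.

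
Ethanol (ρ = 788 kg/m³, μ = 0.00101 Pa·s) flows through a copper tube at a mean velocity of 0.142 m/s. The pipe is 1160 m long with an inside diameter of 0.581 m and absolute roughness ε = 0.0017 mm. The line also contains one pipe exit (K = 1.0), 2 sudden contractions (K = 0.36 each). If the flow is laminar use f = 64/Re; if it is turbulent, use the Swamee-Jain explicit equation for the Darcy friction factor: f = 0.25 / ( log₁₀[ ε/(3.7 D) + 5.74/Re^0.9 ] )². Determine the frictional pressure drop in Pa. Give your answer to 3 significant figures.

ΔP ≈ 325 Pa

Reynolds number Re = ρVD/μ = 788 · 0.142 · 0.581 / 0.00101 = 6.437e+04.
Re > 4000 → turbulent. Relative roughness ε/D = 1.7e-06/0.581 = 2.93e-06. Swamee-Jain: f = 0.25/(log₁₀[2.93e-06/3.7 + 5.74/6.437e+04^0.9])² = 0.25/(log₁₀[7.91e-07 + 0.00027])² = 0.25/(-3.568)² = 0.01964.
Total minor-loss coefficient ΣK = 1·1 + 2·0.36 = 1.72.
ΔP = [f·L/D + ΣK]·(ρV²/2) = [0.01964·1160/0.581 + 1.72]·(788·0.142²/2) = [39.22 + 1.72]·7.945 = 325.2 Pa.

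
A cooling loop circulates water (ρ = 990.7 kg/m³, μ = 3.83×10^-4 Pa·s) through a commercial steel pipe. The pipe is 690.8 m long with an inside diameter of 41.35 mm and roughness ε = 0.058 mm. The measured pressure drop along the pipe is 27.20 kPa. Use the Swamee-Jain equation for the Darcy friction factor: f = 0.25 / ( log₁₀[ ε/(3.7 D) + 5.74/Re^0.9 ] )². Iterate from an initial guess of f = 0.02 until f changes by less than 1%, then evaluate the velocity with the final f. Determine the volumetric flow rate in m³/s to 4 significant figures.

Rearranging Darcy-Weisbach: V = √(2·ΔP·D/(f·L·ρ)). With ε/D = 5.8e-05/0.04135 = 0.0014, iterate starting from f = 0.02:
  f = 0.02 → V = √(2·2.72e+04·0.04135/(0.02·690.8·990.7)) = 0.4054 m/s; Re = ρVD/μ = 4.336e+04; f → 0.02573
  f = 0.02573 → V = 0.3574 m/s; Re = 3.823e+04; f → 0.02616
  f = 0.02616 → V = 0.3545 m/s; Re = 3.791e+04; f → 0.02619
Converged (Δf/f < 1%). With the final f = 0.02619: V = √(2·2.72e+04·0.04135/(0.02619·690.8·990.7)) = 0.3543 m/s.
Q = V·A = 0.3543·(π/4·0.04135²) = 0.0004757 m³/s = 4.757×10^-4 m³/s.

Q ≈ 4.757×10^-4 m³/s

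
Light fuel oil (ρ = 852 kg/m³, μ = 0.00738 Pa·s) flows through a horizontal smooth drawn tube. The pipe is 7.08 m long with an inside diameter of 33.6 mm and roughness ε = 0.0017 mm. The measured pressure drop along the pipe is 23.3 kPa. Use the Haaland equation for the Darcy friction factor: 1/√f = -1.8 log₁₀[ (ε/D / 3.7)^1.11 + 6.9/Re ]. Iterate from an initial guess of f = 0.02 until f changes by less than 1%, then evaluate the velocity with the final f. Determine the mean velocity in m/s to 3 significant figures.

Rearranging Darcy-Weisbach: V = √(2·ΔP·D/(f·L·ρ)). With ε/D = 1.7e-06/0.0336 = 5.06e-05, iterate starting from f = 0.02:
  f = 0.02 → V = √(2·2.33e+04·0.0336/(0.02·7.08·852)) = 3.603 m/s; Re = ρVD/μ = 1.397e+04; f → 0.02829
  f = 0.02829 → V = 3.029 m/s; Re = 1.175e+04; f → 0.02962
  f = 0.02962 → V = 2.96 m/s; Re = 1.148e+04; f → 0.0298
Converged (Δf/f < 1%). With the final f = 0.0298: V = √(2·2.33e+04·0.0336/(0.0298·7.08·852)) = 2.951 m/s.

V ≈ 2.95 m/s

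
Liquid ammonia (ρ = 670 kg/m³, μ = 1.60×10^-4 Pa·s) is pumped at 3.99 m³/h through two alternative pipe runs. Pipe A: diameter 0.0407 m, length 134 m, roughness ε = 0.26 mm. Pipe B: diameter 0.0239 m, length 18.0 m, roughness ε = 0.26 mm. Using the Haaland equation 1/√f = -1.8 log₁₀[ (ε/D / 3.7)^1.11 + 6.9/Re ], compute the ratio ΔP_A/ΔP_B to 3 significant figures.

Pipe A: V = Q/A = 0.001108/0.001301 = 0.8519 m/s; Re = 1.452e+05; ε/D = 0.00639; Haaland → f = 0.03332; ΔP_A = f(L/D)(ρV²/2) = 2.667e+04 Pa.
Pipe B: V = Q/A = 0.001108/0.0004486 = 2.47 m/s; Re = 2.473e+05; ε/D = 0.0109; Haaland → f = 0.0393; ΔP_B = f(L/D)(ρV²/2) = 6.052e+04 Pa.
ΔP_A/ΔP_B = 2.667e+04/6.052e+04 = 0.441.

ΔP_A/ΔP_B ≈ 0.441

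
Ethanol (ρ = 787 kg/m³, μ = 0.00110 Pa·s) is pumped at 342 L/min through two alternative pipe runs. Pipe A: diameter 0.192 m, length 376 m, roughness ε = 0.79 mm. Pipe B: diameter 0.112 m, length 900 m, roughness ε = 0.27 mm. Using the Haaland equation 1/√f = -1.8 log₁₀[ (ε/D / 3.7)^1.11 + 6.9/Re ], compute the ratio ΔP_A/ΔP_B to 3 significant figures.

ΔP_A/ΔP_B ≈ 0.0329

Pipe A: V = Q/A = 0.0057/0.02895 = 0.1969 m/s; Re = 2.704e+04; ε/D = 0.00411; Haaland → f = 0.03197; ΔP_A = f(L/D)(ρV²/2) = 954.8 Pa.
Pipe B: V = Q/A = 0.0057/0.009852 = 0.5786 m/s; Re = 4.636e+04; ε/D = 0.00241; Haaland → f = 0.02739; ΔP_B = f(L/D)(ρV²/2) = 2.899e+04 Pa.
ΔP_A/ΔP_B = 954.8/2.899e+04 = 0.0329.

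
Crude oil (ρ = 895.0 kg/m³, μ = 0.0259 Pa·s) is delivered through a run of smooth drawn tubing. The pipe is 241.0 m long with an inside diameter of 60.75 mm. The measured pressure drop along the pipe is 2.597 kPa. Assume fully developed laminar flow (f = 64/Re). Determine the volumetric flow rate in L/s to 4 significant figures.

Q ≈ 0.1391 L/s

For laminar flow, f = 64/Re with Re = ρVD/μ, so Darcy-Weisbach reduces to ΔP = 32μLV/D². Solving for V: V = ΔP·D²/(32μL) = 2597·(0.06075)²/(32·0.0259·241) = 0.04798 m/s.
Check: Re = ρVD/μ = 895·0.04798·0.06075/0.0259 = 100.7 < 2300, so the laminar assumption holds.
Q = V·A = 0.04798·(π/4·0.06075²) = 0.0001391 m³/s = 0.1391 L/s.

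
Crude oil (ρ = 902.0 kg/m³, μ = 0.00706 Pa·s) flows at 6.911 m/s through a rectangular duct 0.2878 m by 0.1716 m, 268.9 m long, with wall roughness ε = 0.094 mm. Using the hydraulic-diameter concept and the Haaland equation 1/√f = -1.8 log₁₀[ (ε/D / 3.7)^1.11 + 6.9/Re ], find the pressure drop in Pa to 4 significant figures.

Hydraulic diameter D_h = 4A/P = 4·(0.2878·0.1716)/(2·(0.2878+0.1716)) = 0.1975/0.9188 = 0.215 m.
Re = ρVD_h/μ = 902·6.911·0.215/0.00706 = 1.898e+05.
ε/D_h = 9.4e-05/0.215 = 0.000437; Haaland gives 1/√f = -1.8 log₁₀[4.37e-05+3.63e-05] = 7.374, so f = 0.01839.
ΔP = f(L/D_h)(ρV²/2) = 0.01839·268.9/0.215·2.154e+04 = 4.954e+05 Pa.

ΔP ≈ 495400 Pa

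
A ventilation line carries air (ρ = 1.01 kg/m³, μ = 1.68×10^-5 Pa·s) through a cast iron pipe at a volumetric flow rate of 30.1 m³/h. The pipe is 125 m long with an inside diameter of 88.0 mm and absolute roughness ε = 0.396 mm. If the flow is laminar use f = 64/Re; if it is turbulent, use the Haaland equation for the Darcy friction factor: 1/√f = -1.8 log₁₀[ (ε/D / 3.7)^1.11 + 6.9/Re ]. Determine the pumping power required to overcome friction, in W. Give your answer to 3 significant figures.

Q = 30.1 m³/h = 30.1/3600 = 0.008361 m³/s.
Cross-sectional area A = πD²/4 = π(0.088)²/4 = 0.006082 m²; mean velocity V = Q/A = 0.008361/0.006082 = 1.375 m/s.
Reynolds number Re = ρVD/μ = 1.01 · 1.375 · 0.088 / 1.68e-05 = 7273.
Re > 4000 → turbulent. Relative roughness ε/D = 0.000396/0.088 = 0.0045. Haaland: 1/√f = -1.8 log₁₀[(0.0045/3.7)^1.11 + 6.9/7273] = -1.8 log₁₀[0.000581 + 0.000949] = 5.068, so f = 0.03894.
Darcy-Weisbach: ΔP = f(L/D)(ρV²/2) = 0.03894·(125/0.088)·(1.01·1.375²/2) = 0.03894·1420·0.9544 = 52.79 Pa.
Pumping power P = QΔP = 0.008361·52.79 = 0.4414 W = 0.441 W.

P ≈ 0.441 W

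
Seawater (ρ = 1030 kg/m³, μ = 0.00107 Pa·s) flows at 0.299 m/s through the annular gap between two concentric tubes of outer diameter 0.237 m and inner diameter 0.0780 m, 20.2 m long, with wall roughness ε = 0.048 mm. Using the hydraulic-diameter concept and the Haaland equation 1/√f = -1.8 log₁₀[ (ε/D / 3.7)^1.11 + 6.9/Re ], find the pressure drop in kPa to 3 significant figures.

ΔP ≈ 0.129 kPa

Hydraulic diameter D_h = 4A/P = D_o - D_i = 0.237 - 0.078 = 0.159 m.
Re = ρVD_h/μ = 1030·0.299·0.159/0.00107 = 4.576e+04.
ε/D_h = 4.8e-05/0.159 = 0.000302; Haaland gives 1/√f = -1.8 log₁₀[2.9e-05+0.000151] = 6.742, so f = 0.022.
ΔP = f(L/D_h)(ρV²/2) = 0.022·20.2/0.159·46.04 = 128.7 Pa.
ΔP = 0.129 kPa.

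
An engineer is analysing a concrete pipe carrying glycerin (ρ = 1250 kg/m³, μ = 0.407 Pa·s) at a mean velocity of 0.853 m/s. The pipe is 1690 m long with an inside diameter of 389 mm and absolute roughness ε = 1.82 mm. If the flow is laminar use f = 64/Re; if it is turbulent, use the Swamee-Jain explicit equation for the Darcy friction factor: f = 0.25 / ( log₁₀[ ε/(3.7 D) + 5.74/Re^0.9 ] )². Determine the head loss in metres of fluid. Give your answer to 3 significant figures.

Reynolds number Re = ρVD/μ = 1250 · 0.853 · 0.389 / 0.407 = 1019.
Re < 2300 → laminar flow, so f = 64/Re = 64/1019 = 0.0628 (the turbulent correlation is not needed).
Darcy-Weisbach: ΔP = f(L/D)(ρV²/2) = 0.0628·(1690/0.389)·(1250·0.853²/2) = 0.0628·4344·454.8 = 1.241e+05 Pa.
Head loss h_f = ΔP/(ρg) = 1.241e+05/(1250·9.81) = 10.1 m.

h_f ≈ 10.1 m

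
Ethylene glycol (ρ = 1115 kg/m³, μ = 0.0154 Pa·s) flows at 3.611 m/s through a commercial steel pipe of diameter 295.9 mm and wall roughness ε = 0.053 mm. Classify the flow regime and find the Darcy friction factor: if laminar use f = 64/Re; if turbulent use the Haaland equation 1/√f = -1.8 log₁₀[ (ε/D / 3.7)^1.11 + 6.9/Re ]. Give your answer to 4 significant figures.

f ≈ 0.01951

Re = ρVD/μ = 1115·3.611·0.2959/0.0154 = 7.736e+04.
Re > 4000 → turbulent. ε/D = 5.3e-05/0.2959 = 0.000179; Haaland: 1/√f = -1.8 log₁₀[1.62e-05 + 8.92e-05] = 7.159, so f = 0.01951.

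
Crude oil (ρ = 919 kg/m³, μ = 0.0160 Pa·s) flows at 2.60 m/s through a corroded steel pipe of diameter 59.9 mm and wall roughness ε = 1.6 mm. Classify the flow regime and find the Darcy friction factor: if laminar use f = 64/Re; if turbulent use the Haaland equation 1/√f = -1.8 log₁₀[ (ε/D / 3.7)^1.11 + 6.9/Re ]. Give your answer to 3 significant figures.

f ≈ 0.0582

Re = ρVD/μ = 919·2.6·0.0599/0.016 = 8945.
Re > 4000 → turbulent. ε/D = 0.0016/0.0599 = 0.0267; Haaland: 1/√f = -1.8 log₁₀[0.0042 + 0.000771] = 4.147, so f = 0.05815.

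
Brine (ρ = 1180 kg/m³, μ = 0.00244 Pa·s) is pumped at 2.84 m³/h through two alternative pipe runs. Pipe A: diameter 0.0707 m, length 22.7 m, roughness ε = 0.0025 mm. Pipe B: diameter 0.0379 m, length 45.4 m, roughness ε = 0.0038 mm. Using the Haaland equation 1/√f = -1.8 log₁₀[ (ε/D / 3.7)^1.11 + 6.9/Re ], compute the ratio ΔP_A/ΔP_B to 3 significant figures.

Pipe A: V = Q/A = 0.0007889/0.003926 = 0.2009 m/s; Re = 6871; ε/D = 3.54e-05; Haaland → f = 0.03436; ΔP_A = f(L/D)(ρV²/2) = 262.9 Pa.
Pipe B: V = Q/A = 0.0007889/0.001128 = 0.6993 m/s; Re = 1.282e+04; ε/D = 0.0001; Haaland → f = 0.029; ΔP_B = f(L/D)(ρV²/2) = 1.002e+04 Pa.
ΔP_A/ΔP_B = 262.9/1.002e+04 = 0.0262.

ΔP_A/ΔP_B ≈ 0.0262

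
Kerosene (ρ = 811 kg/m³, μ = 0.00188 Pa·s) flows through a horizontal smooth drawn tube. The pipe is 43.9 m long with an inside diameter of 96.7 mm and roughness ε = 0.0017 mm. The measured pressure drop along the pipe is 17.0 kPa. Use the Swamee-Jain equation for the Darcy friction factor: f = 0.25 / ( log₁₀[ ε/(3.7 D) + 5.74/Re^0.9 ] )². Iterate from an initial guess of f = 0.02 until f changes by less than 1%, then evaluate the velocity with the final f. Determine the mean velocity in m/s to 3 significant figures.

V ≈ 2.25 m/s

Rearranging Darcy-Weisbach: V = √(2·ΔP·D/(f·L·ρ)). With ε/D = 1.7e-06/0.0967 = 1.76e-05, iterate starting from f = 0.02:
  f = 0.02 → V = √(2·1.7e+04·0.0967/(0.02·43.9·811)) = 2.149 m/s; Re = ρVD/μ = 8.964e+04; f → 0.01838
  f = 0.01838 → V = 2.242 m/s; Re = 9.351e+04; f → 0.01822
Converged (Δf/f < 1%). With the final f = 0.01822: V = √(2·1.7e+04·0.0967/(0.01822·43.9·811)) = 2.251 m/s.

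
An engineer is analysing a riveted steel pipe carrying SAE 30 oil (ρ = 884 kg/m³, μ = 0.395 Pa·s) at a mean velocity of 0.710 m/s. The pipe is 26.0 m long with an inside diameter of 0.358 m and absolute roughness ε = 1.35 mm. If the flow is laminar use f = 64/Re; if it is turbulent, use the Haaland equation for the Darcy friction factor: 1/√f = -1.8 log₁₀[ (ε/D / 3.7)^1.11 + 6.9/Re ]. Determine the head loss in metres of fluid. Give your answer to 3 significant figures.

h_f ≈ 0.210 m

Reynolds number Re = ρVD/μ = 884 · 0.71 · 0.358 / 0.395 = 568.8.
Re < 2300 → laminar flow, so f = 64/Re = 64/568.8 = 0.1125 (the turbulent correlation is not needed).
Darcy-Weisbach: ΔP = f(L/D)(ρV²/2) = 0.1125·(26/0.358)·(884·0.71²/2) = 0.1125·72.63·222.8 = 1821 Pa.
Head loss h_f = ΔP/(ρg) = 1821/(884·9.81) = 0.210 m.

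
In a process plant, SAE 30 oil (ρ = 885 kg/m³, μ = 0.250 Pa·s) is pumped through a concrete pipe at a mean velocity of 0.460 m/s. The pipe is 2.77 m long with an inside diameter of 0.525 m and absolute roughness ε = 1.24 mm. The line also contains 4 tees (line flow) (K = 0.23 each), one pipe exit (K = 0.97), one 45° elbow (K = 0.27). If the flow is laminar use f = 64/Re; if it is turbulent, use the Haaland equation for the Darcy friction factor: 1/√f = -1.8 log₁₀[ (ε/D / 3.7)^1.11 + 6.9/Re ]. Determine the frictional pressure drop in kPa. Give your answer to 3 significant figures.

ΔP ≈ 0.239 kPa

Reynolds number Re = ρVD/μ = 885 · 0.46 · 0.525 / 0.25 = 854.9.
Re < 2300 → laminar flow, so f = 64/Re = 64/854.9 = 0.07486 (the turbulent correlation is not needed).
Total minor-loss coefficient ΣK = 4·0.23 + 1·0.97 + 1·0.27 = 2.16.
ΔP = [f·L/D + ΣK]·(ρV²/2) = [0.07486·2.77/0.525 + 2.16]·(885·0.46²/2) = [0.395 + 2.16]·93.63 = 239.2 Pa.
ΔP = 239.2 Pa = 0.239 kPa.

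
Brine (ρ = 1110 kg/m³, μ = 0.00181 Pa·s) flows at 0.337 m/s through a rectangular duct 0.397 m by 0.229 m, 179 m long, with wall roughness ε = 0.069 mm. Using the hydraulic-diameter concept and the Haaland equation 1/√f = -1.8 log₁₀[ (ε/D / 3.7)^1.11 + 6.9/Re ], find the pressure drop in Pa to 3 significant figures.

ΔP ≈ 803 Pa

Hydraulic diameter D_h = 4A/P = 4·(0.397·0.229)/(2·(0.397+0.229)) = 0.3637/1.252 = 0.2905 m.
Re = ρVD_h/μ = 1110·0.337·0.2905/0.00181 = 6.003e+04.
ε/D_h = 6.9e-05/0.2905 = 0.000238; Haaland gives 1/√f = -1.8 log₁₀[2.22e-05+0.000115] = 6.953, so f = 0.02068.
ΔP = f(L/D_h)(ρV²/2) = 0.02068·179/0.2905·63.03 = 803.5 Pa.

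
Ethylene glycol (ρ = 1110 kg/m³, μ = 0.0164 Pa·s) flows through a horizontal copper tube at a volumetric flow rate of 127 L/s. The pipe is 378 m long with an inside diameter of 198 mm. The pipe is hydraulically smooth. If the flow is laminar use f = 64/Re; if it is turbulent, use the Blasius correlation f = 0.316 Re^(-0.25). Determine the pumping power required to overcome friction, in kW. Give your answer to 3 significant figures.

Q = 127 L/s = 127/1000 = 0.127 m³/s.
Cross-sectional area A = πD²/4 = π(0.198)²/4 = 0.03079 m²; mean velocity V = Q/A = 0.127/0.03079 = 4.125 m/s.
Reynolds number Re = ρVD/μ = 1110 · 4.125 · 0.198 / 0.0164 = 5.527e+04.
Re > 4000 → turbulent. Smooth-pipe (Blasius): f = 0.316 Re^(-0.25) = 0.316/(5.527e+04)^0.25 = 0.02061.
Darcy-Weisbach: ΔP = f(L/D)(ρV²/2) = 0.02061·(378/0.198)·(1110·4.125²/2) = 0.02061·1909·9442 = 3.715e+05 Pa.
Pumping power P = QΔP = 0.127·3.715e+05 = 47180 W = 47.2 kW.

P ≈ 47.2 kW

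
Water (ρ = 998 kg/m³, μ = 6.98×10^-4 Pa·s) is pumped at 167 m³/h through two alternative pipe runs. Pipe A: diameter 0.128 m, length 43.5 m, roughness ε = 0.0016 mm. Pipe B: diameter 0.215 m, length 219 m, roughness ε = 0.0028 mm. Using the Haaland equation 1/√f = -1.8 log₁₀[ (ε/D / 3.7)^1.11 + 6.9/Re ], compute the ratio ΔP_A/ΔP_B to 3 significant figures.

Pipe A: V = Q/A = 0.04639/0.01287 = 3.605 m/s; Re = 6.598e+05; ε/D = 1.25e-05; Haaland → f = 0.01261; ΔP_A = f(L/D)(ρV²/2) = 2.78e+04 Pa.
Pipe B: V = Q/A = 0.04639/0.03631 = 1.278 m/s; Re = 3.928e+05; ε/D = 1.3e-05; Haaland → f = 0.01377; ΔP_B = f(L/D)(ρV²/2) = 1.143e+04 Pa.
ΔP_A/ΔP_B = 2.78e+04/1.143e+04 = 2.43.

ΔP_A/ΔP_B ≈ 2.43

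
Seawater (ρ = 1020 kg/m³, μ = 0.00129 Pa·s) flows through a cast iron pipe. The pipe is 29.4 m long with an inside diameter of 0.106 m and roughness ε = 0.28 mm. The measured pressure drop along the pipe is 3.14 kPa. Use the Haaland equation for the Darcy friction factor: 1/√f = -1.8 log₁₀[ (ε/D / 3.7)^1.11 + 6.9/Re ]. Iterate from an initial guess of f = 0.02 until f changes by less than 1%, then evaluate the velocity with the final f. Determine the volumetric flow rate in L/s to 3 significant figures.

Rearranging Darcy-Weisbach: V = √(2·ΔP·D/(f·L·ρ)). With ε/D = 0.00028/0.106 = 0.00264, iterate starting from f = 0.02:
  f = 0.02 → V = √(2·3140·0.106/(0.02·29.4·1020)) = 1.054 m/s; Re = ρVD/μ = 8.83e+04; f → 0.02673
  f = 0.02673 → V = 0.9113 m/s; Re = 7.638e+04; f → 0.02694
Converged (Δf/f < 1%). With the final f = 0.02694: V = √(2·3140·0.106/(0.02694·29.4·1020)) = 0.9078 m/s.
Q = V·A = 0.9078·(π/4·0.106²) = 0.008011 m³/s = 8.01 L/s.

Q ≈ 8.01 L/s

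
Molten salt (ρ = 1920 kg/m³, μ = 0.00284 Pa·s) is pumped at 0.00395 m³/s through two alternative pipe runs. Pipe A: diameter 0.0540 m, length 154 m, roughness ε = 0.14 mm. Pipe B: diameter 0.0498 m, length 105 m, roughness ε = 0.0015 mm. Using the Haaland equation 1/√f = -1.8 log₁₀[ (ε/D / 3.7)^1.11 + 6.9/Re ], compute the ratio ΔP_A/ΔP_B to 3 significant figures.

Pipe A: V = Q/A = 0.00395/0.00229 = 1.725 m/s; Re = 6.296e+04; ε/D = 0.00259; Haaland → f = 0.02715; ΔP_A = f(L/D)(ρV²/2) = 2.211e+05 Pa.
Pipe B: V = Q/A = 0.00395/0.001948 = 2.028 m/s; Re = 6.827e+04; ε/D = 3.01e-05; Haaland → f = 0.01943; ΔP_B = f(L/D)(ρV²/2) = 1.617e+05 Pa.
ΔP_A/ΔP_B = 2.211e+05/1.617e+05 = 1.37.

ΔP_A/ΔP_B ≈ 1.37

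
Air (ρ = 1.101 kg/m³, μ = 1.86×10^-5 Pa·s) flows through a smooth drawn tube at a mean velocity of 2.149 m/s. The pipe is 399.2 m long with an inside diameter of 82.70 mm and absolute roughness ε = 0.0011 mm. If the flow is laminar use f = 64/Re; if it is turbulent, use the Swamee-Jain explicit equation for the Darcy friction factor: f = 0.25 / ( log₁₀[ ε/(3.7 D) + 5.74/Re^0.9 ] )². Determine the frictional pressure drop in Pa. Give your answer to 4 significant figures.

ΔP ≈ 375.1 Pa

Reynolds number Re = ρVD/μ = 1.101 · 2.149 · 0.0827 / 1.86e-05 = 1.052e+04.
Re > 4000 → turbulent. Relative roughness ε/D = 1.1e-06/0.0827 = 1.33e-05. Swamee-Jain: f = 0.25/(log₁₀[1.33e-05/3.7 + 5.74/1.052e+04^0.9])² = 0.25/(log₁₀[3.59e-06 + 0.00138])² = 0.25/(-2.86)² = 0.03057.
Darcy-Weisbach: ΔP = f(L/D)(ρV²/2) = 0.03057·(399.2/0.0827)·(1.101·2.149²/2) = 0.03057·4827·2.542 = 375.1 Pa.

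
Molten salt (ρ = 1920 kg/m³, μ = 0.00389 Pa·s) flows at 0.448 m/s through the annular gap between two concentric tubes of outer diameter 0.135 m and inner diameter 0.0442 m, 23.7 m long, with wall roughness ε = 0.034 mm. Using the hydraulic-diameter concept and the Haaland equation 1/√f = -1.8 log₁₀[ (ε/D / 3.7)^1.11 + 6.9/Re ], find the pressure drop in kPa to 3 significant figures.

Hydraulic diameter D_h = 4A/P = D_o - D_i = 0.135 - 0.0442 = 0.0908 m.
Re = ρVD_h/μ = 1920·0.448·0.0908/0.00389 = 2.008e+04.
ε/D_h = 3.4e-05/0.0908 = 0.000374; Haaland gives 1/√f = -1.8 log₁₀[3.68e-05+0.000344] = 6.155, so f = 0.02639.
ΔP = f(L/D_h)(ρV²/2) = 0.02639·23.7/0.0908·192.7 = 1327 Pa.
ΔP = 1.33 kPa.

ΔP ≈ 1.33 kPa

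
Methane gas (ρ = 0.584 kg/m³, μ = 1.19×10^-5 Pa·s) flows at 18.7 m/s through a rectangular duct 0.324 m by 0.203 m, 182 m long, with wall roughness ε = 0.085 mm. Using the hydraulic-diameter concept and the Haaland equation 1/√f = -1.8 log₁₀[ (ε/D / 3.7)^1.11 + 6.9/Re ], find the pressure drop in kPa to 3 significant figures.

ΔP ≈ 1.30 kPa

Hydraulic diameter D_h = 4A/P = 4·(0.324·0.203)/(2·(0.324+0.203)) = 0.2631/1.054 = 0.2496 m.
Re = ρVD_h/μ = 0.584·18.7·0.2496/1.19e-05 = 2.291e+05.
ε/D_h = 8.5e-05/0.2496 = 0.000341; Haaland gives 1/√f = -1.8 log₁₀[3.31e-05+3.01e-05] = 7.558, so f = 0.0175.
ΔP = f(L/D_h)(ρV²/2) = 0.0175·182/0.2496·102.1 = 1303 Pa.
ΔP = 1.30 kPa.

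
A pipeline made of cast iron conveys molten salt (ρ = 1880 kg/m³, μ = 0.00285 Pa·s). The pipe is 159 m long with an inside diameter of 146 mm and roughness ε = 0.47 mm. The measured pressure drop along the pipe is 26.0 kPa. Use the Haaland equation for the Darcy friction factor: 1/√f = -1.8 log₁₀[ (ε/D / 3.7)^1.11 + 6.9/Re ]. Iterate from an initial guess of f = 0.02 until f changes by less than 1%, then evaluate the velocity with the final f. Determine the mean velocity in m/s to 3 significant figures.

Rearranging Darcy-Weisbach: V = √(2·ΔP·D/(f·L·ρ)). With ε/D = 0.00047/0.146 = 0.00322, iterate starting from f = 0.02:
  f = 0.02 → V = √(2·2.6e+04·0.146/(0.02·159·1880)) = 1.127 m/s; Re = ρVD/μ = 1.085e+05; f → 0.02778
  f = 0.02778 → V = 0.9562 m/s; Re = 9.209e+04; f → 0.02796
Converged (Δf/f < 1%). With the final f = 0.02796: V = √(2·2.6e+04·0.146/(0.02796·159·1880)) = 0.9531 m/s.

V ≈ 0.953 m/s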